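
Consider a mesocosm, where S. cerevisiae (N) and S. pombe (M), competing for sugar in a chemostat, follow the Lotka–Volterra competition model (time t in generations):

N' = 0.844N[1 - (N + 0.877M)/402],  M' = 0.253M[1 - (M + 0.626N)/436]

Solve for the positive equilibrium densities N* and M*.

N* ≈ 43.5, M* ≈ 409

Setting both brackets to zero gives the nullclines N + 0.877M = 402 and 0.626N + M = 436.
Substituting M = 436 - 0.626N into the first: N(1 - 0.877·0.626) = 402 - 0.877·436.
So N* = 19.6/0.451 = 43.5, and then M* = 436 - 0.626·43.5 = 409.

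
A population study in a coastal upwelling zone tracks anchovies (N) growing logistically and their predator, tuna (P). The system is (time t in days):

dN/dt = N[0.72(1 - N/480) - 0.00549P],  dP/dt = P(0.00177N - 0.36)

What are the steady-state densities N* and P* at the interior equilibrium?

N* ≈ 203, P* ≈ 75.6

From dP/dt = 0 with P > 0: 0.00177N* = 0.36, so N* = 203.
Substitute into dN/dt = 0: 0.72(1 - 203/480) = 0.00549P*.
The bracket is 0.576, giving P* = 0.415/0.00549 = 75.6.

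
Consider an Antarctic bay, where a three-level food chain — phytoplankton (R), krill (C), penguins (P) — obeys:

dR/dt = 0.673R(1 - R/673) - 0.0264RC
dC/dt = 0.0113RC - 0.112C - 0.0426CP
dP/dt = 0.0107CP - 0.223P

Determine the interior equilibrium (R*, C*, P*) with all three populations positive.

From dP/dt = 0: 0.0107C* = 0.223, so C* = 20.8.
From dR/dt = 0: 0.673(1 - R*/673) = 0.0264·20.8, giving R* = 673·(1 - 0.818) = 123.
From dC/dt = 0: 0.0113·123 - 0.112 = 0.0426P*, so P* = 1.28/0.0426 = 29.9.

R* ≈ 123, C* ≈ 20.8, P* ≈ 29.9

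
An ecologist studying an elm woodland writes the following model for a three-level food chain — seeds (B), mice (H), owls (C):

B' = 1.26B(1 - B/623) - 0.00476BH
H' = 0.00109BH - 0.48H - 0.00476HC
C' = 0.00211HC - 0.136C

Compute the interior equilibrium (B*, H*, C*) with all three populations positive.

From dC/dt = 0: 0.00211H* = 0.136, so H* = 64.5.
From dB/dt = 0: 1.26(1 - B*/623) = 0.00476·64.5, giving B* = 623·(1 - 0.243) = 471.
From dH/dt = 0: 0.00109·471 - 0.48 = 0.00476C*, so C* = 0.0337/0.00476 = 7.08.

B* ≈ 471, H* ≈ 64.5, C* ≈ 7.08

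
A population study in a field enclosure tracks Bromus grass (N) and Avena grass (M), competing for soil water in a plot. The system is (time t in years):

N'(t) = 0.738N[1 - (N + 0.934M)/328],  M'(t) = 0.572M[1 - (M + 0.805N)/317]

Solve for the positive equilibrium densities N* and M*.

Setting both brackets to zero gives the nullclines N + 0.934M = 328 and 0.805N + M = 317.
Substituting M = 317 - 0.805N into the first: N(1 - 0.934·0.805) = 328 - 0.934·317.
So N* = 31.9/0.248 = 129, and then M* = 317 - 0.805·129 = 213.

N* ≈ 129, M* ≈ 213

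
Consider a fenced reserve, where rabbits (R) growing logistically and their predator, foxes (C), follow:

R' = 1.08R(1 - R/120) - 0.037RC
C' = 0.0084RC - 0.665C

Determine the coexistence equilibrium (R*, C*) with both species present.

From dC/dt = 0 with C > 0: 0.0084R* = 0.665, so R* = 79.2.
Substitute into dR/dt = 0: 1.08(1 - 79.2/120) = 0.037C*.
The bracket is 0.34, giving C* = 0.368/0.037 = 9.93.

R* ≈ 79.2, C* ≈ 9.93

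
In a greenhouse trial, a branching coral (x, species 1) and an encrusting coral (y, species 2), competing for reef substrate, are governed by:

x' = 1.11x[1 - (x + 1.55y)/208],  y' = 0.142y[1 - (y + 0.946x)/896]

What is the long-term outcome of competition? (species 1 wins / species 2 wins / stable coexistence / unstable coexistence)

species 2 excludes species 1

Compare the nullcline intercepts: K1/α12 = 208/1.55 = 134 < K2 = 896; K2/α21 = 896/0.946 = 947 > K1 = 208.
Since the inequalities point opposite ways, species 2 can invade but species 1 cannot.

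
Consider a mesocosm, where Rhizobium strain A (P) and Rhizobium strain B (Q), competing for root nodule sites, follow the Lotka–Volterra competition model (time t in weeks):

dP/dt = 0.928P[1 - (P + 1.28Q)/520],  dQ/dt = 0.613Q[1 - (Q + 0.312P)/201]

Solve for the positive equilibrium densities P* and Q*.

Setting both brackets to zero gives the nullclines P + 1.28Q = 520 and 0.312P + Q = 201.
Substituting Q = 201 - 0.312P into the first: P(1 - 1.28·0.312) = 520 - 1.28·201.
So P* = 263/0.601 = 437, and then Q* = 201 - 0.312·437 = 64.5.

P* ≈ 437, Q* ≈ 64.5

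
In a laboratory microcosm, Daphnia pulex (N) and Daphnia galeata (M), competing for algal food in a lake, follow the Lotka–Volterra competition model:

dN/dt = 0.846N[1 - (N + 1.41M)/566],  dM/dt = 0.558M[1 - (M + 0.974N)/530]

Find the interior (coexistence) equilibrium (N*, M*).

Setting both brackets to zero gives the nullclines N + 1.41M = 566 and 0.974N + M = 530.
Substituting M = 530 - 0.974N into the first: N(1 - 1.41·0.974) = 566 - 1.41·530.
So N* = -181/-0.373 = 486, and then M* = 530 - 0.974·486 = 57.

N* ≈ 486, M* ≈ 57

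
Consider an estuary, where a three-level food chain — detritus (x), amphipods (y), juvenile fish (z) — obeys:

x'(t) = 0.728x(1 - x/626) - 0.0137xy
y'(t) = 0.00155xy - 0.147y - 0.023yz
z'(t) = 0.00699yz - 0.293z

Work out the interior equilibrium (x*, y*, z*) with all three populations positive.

x* ≈ 132, y* ≈ 41.9, z* ≈ 2.52

From dz/dt = 0: 0.00699y* = 0.293, so y* = 41.9.
From dx/dt = 0: 0.728(1 - x*/626) = 0.0137·41.9, giving x* = 626·(1 - 0.789) = 132.
From dy/dt = 0: 0.00155·132 - 0.147 = 0.023z*, so z* = 0.0579/0.023 = 2.52.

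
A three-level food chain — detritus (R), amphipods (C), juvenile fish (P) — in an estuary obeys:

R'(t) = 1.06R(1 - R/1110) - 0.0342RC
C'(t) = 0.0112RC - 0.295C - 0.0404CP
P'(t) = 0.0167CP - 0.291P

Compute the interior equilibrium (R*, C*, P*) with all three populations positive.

R* ≈ 486, C* ≈ 17.4, P* ≈ 127

From dP/dt = 0: 0.0167C* = 0.291, so C* = 17.4.
From dR/dt = 0: 1.06(1 - R*/1110) = 0.0342·17.4, giving R* = 1110·(1 - 0.562) = 486.
From dC/dt = 0: 0.0112·486 - 0.295 = 0.0404P*, so P* = 5.15/0.0404 = 127.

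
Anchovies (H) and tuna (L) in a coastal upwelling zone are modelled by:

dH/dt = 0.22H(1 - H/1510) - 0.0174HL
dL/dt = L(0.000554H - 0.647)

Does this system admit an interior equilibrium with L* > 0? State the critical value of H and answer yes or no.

The predator equation gives dL/dt > 0 only when H > 0.647/0.000554 = 1170.
Without the predator, H → K = 1510. Since 1510 > 1170, the predator can invade and persist.

Threshold H = 1170; K > 1170, so yes, the predator persists.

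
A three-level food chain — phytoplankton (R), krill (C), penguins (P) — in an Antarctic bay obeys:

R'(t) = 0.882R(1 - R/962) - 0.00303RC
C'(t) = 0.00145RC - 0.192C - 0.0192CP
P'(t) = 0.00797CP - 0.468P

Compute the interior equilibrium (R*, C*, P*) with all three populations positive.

R* ≈ 768, C* ≈ 58.7, P* ≈ 48

From dP/dt = 0: 0.00797C* = 0.468, so C* = 58.7.
From dR/dt = 0: 0.882(1 - R*/962) = 0.00303·58.7, giving R* = 962·(1 - 0.202) = 768.
From dC/dt = 0: 0.00145·768 - 0.192 = 0.0192P*, so P* = 0.922/0.0192 = 48.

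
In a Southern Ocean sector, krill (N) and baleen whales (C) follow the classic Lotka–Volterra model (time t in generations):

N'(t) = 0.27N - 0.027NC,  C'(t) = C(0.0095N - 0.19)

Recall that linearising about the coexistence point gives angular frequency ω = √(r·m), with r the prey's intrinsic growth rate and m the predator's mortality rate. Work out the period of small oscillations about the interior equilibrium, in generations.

Here r = 0.27 and m = 0.19, so r·m = 0.0513.
ω = √0.0513 = 0.226 per generation, hence T = 2π/ω ≈ 27.7 generations.

T ≈ 27.7 generations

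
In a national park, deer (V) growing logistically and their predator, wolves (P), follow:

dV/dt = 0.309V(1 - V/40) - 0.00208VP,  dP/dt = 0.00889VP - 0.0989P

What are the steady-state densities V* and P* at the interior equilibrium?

From dP/dt = 0 with P > 0: 0.00889V* = 0.0989, so V* = 11.1.
Substitute into dV/dt = 0: 0.309(1 - 11.1/40) = 0.00208P*.
The bracket is 0.722, giving P* = 0.223/0.00208 = 107.

V* ≈ 11.1, P* ≈ 107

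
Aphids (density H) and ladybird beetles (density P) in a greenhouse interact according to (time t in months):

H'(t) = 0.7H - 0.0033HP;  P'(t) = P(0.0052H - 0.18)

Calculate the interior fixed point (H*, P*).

H* ≈ 34.6, P* ≈ 212

Set dP/dt = 0 with P > 0: 0.0052H - 0.18 = 0, so H* = 0.18/0.0052 = 34.6.
Set dH/dt = 0 with H > 0: 0.7 - 0.0033P = 0, so P* = 0.7/0.0033 = 212.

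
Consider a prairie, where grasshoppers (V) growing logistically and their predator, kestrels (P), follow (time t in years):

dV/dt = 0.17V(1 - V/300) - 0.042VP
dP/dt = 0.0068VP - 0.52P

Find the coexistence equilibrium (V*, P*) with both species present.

From dP/dt = 0 with P > 0: 0.0068V* = 0.52, so V* = 76.5.
Substitute into dV/dt = 0: 0.17(1 - 76.5/300) = 0.042P*.
The bracket is 0.745, giving P* = 0.127/0.042 = 3.02.

V* ≈ 76.5, P* ≈ 3.02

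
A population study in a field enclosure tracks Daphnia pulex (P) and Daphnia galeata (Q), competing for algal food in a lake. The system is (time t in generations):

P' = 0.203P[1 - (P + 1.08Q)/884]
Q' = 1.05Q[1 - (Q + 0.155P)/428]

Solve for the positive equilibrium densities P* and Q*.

Setting both brackets to zero gives the nullclines P + 1.08Q = 884 and 0.155P + Q = 428.
Substituting Q = 428 - 0.155P into the first: P(1 - 1.08·0.155) = 884 - 1.08·428.
So P* = 422/0.833 = 507, and then Q* = 428 - 0.155·507 = 349.

P* ≈ 507, Q* ≈ 349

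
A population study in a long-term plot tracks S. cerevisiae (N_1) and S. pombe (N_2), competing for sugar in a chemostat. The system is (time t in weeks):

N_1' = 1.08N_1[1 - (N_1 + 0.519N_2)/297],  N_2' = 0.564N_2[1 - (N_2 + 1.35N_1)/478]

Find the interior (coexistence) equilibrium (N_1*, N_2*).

Setting both brackets to zero gives the nullclines N_1 + 0.519N_2 = 297 and 1.35N_1 + N_2 = 478.
Substituting N_2 = 478 - 1.35N_1 into the first: N_1(1 - 0.519·1.35) = 297 - 0.519·478.
So N_1* = 48.9/0.299 = 163, and then N_2* = 478 - 1.35·163 = 257.

N_1* ≈ 163, N_2* ≈ 257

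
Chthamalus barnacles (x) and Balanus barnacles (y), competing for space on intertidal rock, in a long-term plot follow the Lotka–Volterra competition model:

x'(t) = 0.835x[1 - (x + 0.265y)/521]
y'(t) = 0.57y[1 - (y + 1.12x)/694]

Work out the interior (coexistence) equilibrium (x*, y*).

x* ≈ 479, y* ≈ 157

Setting both brackets to zero gives the nullclines x + 0.265y = 521 and 1.12x + y = 694.
Substituting y = 694 - 1.12x into the first: x(1 - 0.265·1.12) = 521 - 0.265·694.
So x* = 337/0.703 = 479, and then y* = 694 - 1.12·479 = 157.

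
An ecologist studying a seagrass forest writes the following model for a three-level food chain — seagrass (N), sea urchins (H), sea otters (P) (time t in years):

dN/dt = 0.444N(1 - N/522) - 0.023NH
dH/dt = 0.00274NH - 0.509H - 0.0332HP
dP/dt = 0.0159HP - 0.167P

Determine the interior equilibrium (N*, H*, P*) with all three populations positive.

From dP/dt = 0: 0.0159H* = 0.167, so H* = 10.5.
From dN/dt = 0: 0.444(1 - N*/522) = 0.023·10.5, giving N* = 522·(1 - 0.544) = 238.
From dH/dt = 0: 0.00274·238 - 0.509 = 0.0332P*, so P* = 0.143/0.0332 = 4.31.

N* ≈ 238, H* ≈ 10.5, P* ≈ 4.31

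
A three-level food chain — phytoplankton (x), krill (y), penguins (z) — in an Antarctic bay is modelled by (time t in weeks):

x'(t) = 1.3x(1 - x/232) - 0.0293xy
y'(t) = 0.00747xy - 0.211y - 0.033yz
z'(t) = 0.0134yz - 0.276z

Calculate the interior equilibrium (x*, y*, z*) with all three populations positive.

From dz/dt = 0: 0.0134y* = 0.276, so y* = 20.6.
From dx/dt = 0: 1.3(1 - x*/232) = 0.0293·20.6, giving x* = 232·(1 - 0.464) = 124.
From dy/dt = 0: 0.00747·124 - 0.211 = 0.033z*, so z* = 0.718/0.033 = 21.7.

x* ≈ 124, y* ≈ 20.6, z* ≈ 21.7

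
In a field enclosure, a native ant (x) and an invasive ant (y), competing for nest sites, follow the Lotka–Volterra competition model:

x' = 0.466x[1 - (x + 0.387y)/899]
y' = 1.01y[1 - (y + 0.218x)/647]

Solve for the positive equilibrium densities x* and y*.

x* ≈ 708, y* ≈ 493

Setting both brackets to zero gives the nullclines x + 0.387y = 899 and 0.218x + y = 647.
Substituting y = 647 - 0.218x into the first: x(1 - 0.387·0.218) = 899 - 0.387·647.
So x* = 649/0.916 = 708, and then y* = 647 - 0.218·708 = 493.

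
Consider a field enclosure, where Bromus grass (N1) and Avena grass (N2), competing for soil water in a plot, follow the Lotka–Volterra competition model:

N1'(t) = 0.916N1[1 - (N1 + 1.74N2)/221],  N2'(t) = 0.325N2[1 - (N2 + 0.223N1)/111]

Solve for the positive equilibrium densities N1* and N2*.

N1* ≈ 45.5, N2* ≈ 101

Setting both brackets to zero gives the nullclines N1 + 1.74N2 = 221 and 0.223N1 + N2 = 111.
Substituting N2 = 111 - 0.223N1 into the first: N1(1 - 1.74·0.223) = 221 - 1.74·111.
So N1* = 27.9/0.612 = 45.5, and then N2* = 111 - 0.223·45.5 = 101.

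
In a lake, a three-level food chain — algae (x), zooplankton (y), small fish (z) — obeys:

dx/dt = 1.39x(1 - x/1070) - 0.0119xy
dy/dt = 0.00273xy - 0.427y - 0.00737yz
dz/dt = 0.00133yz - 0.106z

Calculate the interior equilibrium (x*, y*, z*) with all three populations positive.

x* ≈ 340, y* ≈ 79.7, z* ≈ 68

From dz/dt = 0: 0.00133y* = 0.106, so y* = 79.7.
From dx/dt = 0: 1.39(1 - x*/1070) = 0.0119·79.7, giving x* = 1070·(1 - 0.682) = 340.
From dy/dt = 0: 0.00273·340 - 0.427 = 0.00737z*, so z* = 0.501/0.00737 = 68.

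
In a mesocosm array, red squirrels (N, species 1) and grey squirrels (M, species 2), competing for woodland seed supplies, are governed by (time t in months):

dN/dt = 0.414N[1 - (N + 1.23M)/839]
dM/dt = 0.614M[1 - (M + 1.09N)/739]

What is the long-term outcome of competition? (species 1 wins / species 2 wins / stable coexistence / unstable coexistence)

unstable coexistence (outcome depends on initial conditions)

Compare the nullcline intercepts: K1/α12 = 839/1.23 = 682 < K2 = 739; K2/α21 = 739/1.09 = 678 < K1 = 839.
Since both are reversed, neither can invade when rare; the interior point is a saddle.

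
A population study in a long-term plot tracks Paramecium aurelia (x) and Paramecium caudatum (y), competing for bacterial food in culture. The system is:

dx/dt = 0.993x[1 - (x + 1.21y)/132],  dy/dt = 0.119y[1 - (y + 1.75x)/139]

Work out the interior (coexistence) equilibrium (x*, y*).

Setting both brackets to zero gives the nullclines x + 1.21y = 132 and 1.75x + y = 139.
Substituting y = 139 - 1.75x into the first: x(1 - 1.21·1.75) = 132 - 1.21·139.
So x* = -36.2/-1.12 = 32.4, and then y* = 139 - 1.75·32.4 = 82.3.

x* ≈ 32.4, y* ≈ 82.3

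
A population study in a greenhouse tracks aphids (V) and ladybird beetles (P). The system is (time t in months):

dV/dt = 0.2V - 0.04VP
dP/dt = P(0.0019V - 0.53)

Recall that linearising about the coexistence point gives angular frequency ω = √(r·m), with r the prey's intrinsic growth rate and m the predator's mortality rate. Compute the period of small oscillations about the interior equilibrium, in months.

T ≈ 19.3 months

Here r = 0.2 and m = 0.53, so r·m = 0.106.
ω = √0.106 = 0.326 per month, hence T = 2π/ω ≈ 19.3 months.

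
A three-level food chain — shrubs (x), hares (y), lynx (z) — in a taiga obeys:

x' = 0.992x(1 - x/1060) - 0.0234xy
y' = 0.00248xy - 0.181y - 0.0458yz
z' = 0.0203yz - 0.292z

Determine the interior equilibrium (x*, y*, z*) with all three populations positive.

x* ≈ 700, y* ≈ 14.4, z* ≈ 34

From dz/dt = 0: 0.0203y* = 0.292, so y* = 14.4.
From dx/dt = 0: 0.992(1 - x*/1060) = 0.0234·14.4, giving x* = 1060·(1 - 0.339) = 700.
From dy/dt = 0: 0.00248·700 - 0.181 = 0.0458z*, so z* = 1.56/0.0458 = 34.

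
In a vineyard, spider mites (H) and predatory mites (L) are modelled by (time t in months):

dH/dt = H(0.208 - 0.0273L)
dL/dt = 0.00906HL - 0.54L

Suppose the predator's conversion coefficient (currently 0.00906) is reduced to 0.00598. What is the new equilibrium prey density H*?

At the interior fixed point, setting dL/dt = 0 with L > 0 fixes H* = (predator death rate)/(HL coefficient) — independent of the other coefficients.
With the change, H* = 0.54/0.00598 = 90.3; it rises from 59.6.

H* ≈ 90.3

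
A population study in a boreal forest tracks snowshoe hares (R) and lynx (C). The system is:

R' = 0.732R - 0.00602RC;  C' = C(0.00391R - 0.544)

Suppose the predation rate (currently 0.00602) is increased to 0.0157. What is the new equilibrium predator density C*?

At the interior fixed point, setting dR/dt = 0 with R > 0 fixes C* = (prey growth rate)/(RC coefficient) — independent of the other coefficients.
With the change, C* = 0.732/0.0157 = 46.6; it falls from 122.

C* ≈ 46.6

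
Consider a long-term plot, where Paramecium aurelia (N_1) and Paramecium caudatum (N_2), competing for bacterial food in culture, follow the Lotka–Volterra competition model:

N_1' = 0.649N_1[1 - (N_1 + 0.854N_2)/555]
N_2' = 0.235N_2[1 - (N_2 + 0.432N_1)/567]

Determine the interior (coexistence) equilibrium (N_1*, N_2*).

Setting both brackets to zero gives the nullclines N_1 + 0.854N_2 = 555 and 0.432N_1 + N_2 = 567.
Substituting N_2 = 567 - 0.432N_1 into the first: N_1(1 - 0.854·0.432) = 555 - 0.854·567.
So N_1* = 70.8/0.631 = 112, and then N_2* = 567 - 0.432·112 = 519.

N_1* ≈ 112, N_2* ≈ 519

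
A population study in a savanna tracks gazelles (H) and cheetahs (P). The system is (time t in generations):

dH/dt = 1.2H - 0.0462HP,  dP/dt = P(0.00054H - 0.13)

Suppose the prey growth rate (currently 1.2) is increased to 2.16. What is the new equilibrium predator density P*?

P* ≈ 46.8

At the interior fixed point, setting dH/dt = 0 with H > 0 fixes P* = (prey growth rate)/(HP coefficient) — independent of the other coefficients.
With the change, P* = 2.16/0.0462 = 46.8; it rises from 26.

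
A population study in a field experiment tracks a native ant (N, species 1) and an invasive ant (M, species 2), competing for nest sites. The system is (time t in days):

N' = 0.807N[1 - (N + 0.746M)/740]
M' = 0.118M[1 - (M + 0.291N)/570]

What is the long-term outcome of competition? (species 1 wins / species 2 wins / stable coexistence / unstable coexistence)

stable coexistence

Compare the nullcline intercepts: K1/α12 = 740/0.746 = 992 > K2 = 570; K2/α21 = 570/0.291 = 1960 > K1 = 740.
Since both inequalities hold, each species can invade when rare, so the interior equilibrium is stable.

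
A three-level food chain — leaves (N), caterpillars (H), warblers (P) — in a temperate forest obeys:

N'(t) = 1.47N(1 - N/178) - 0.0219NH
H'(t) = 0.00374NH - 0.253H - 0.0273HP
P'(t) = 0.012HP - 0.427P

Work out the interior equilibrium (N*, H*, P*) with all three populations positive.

From dP/dt = 0: 0.012H* = 0.427, so H* = 35.6.
From dN/dt = 0: 1.47(1 - N*/178) = 0.0219·35.6, giving N* = 178·(1 - 0.53) = 83.6.
From dH/dt = 0: 0.00374·83.6 - 0.253 = 0.0273P*, so P* = 0.0598/0.0273 = 2.19.

N* ≈ 83.6, H* ≈ 35.6, P* ≈ 2.19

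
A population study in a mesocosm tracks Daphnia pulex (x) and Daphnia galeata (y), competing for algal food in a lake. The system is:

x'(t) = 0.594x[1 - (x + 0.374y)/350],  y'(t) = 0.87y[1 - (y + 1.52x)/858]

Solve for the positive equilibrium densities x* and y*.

Setting both brackets to zero gives the nullclines x + 0.374y = 350 and 1.52x + y = 858.
Substituting y = 858 - 1.52x into the first: x(1 - 0.374·1.52) = 350 - 0.374·858.
So x* = 29.1/0.432 = 67.5, and then y* = 858 - 1.52·67.5 = 755.

x* ≈ 67.5, y* ≈ 755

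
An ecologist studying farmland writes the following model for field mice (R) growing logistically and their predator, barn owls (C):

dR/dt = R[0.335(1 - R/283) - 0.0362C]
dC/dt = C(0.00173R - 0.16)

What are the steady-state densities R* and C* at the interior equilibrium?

From dC/dt = 0 with C > 0: 0.00173R* = 0.16, so R* = 92.5.
Substitute into dR/dt = 0: 0.335(1 - 92.5/283) = 0.0362C*.
The bracket is 0.673, giving C* = 0.226/0.0362 = 6.23.

R* ≈ 92.5, C* ≈ 6.23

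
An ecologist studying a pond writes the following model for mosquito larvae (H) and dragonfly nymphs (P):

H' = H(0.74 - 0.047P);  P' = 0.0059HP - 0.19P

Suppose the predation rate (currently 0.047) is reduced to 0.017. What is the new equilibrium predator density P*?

P* ≈ 43.5

At the interior fixed point, setting dH/dt = 0 with H > 0 fixes P* = (prey growth rate)/(HP coefficient) — independent of the other coefficients.
With the change, P* = 0.74/0.017 = 43.5; it rises from 15.7.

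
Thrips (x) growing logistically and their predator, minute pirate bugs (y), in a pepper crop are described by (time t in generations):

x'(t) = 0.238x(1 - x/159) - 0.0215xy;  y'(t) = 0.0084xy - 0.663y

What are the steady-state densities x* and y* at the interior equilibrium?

From dy/dt = 0 with y > 0: 0.0084x* = 0.663, so x* = 78.9.
Substitute into dx/dt = 0: 0.238(1 - 78.9/159) = 0.0215y*.
The bracket is 0.504, giving y* = 0.12/0.0215 = 5.57.

x* ≈ 78.9, y* ≈ 5.57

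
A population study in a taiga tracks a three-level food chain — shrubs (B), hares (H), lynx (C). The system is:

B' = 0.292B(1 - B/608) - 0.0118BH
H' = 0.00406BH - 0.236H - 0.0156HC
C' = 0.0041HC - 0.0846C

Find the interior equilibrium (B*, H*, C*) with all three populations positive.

From dC/dt = 0: 0.0041H* = 0.0846, so H* = 20.6.
From dB/dt = 0: 0.292(1 - B*/608) = 0.0118·20.6, giving B* = 608·(1 - 0.834) = 101.
From dH/dt = 0: 0.00406·101 - 0.236 = 0.0156C*, so C* = 0.174/0.0156 = 11.2.

B* ≈ 101, H* ≈ 20.6, C* ≈ 11.2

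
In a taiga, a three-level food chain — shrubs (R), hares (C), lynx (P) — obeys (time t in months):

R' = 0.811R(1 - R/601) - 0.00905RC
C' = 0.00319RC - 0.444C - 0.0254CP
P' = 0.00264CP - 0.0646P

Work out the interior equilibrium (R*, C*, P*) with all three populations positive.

From dP/dt = 0: 0.00264C* = 0.0646, so C* = 24.5.
From dR/dt = 0: 0.811(1 - R*/601) = 0.00905·24.5, giving R* = 601·(1 - 0.273) = 437.
From dC/dt = 0: 0.00319·437 - 0.444 = 0.0254P*, so P* = 0.95/0.0254 = 37.4.

R* ≈ 437, C* ≈ 24.5, P* ≈ 37.4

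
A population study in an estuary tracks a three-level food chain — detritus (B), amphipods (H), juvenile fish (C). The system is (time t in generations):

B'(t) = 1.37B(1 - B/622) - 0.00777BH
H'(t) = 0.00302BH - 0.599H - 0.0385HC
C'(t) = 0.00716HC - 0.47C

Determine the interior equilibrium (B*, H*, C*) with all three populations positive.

B* ≈ 390, H* ≈ 65.6, C* ≈ 15.1

From dC/dt = 0: 0.00716H* = 0.47, so H* = 65.6.
From dB/dt = 0: 1.37(1 - B*/622) = 0.00777·65.6, giving B* = 622·(1 - 0.372) = 390.
From dH/dt = 0: 0.00302·390 - 0.599 = 0.0385C*, so C* = 0.58/0.0385 = 15.1.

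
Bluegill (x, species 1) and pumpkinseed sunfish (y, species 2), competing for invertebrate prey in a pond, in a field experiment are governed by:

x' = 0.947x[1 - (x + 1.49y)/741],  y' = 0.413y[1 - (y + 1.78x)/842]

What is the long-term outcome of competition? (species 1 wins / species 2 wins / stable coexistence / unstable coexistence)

unstable coexistence (outcome depends on initial conditions)

Compare the nullcline intercepts: K1/α12 = 741/1.49 = 497 < K2 = 842; K2/α21 = 842/1.78 = 473 < K1 = 741.
Since both are reversed, neither can invade when rare; the interior point is a saddle.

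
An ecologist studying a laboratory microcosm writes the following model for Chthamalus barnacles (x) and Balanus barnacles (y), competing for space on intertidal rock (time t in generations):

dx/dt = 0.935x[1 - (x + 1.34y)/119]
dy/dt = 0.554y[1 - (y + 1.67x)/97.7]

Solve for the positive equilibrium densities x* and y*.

Setting both brackets to zero gives the nullclines x + 1.34y = 119 and 1.67x + y = 97.7.
Substituting y = 97.7 - 1.67x into the first: x(1 - 1.34·1.67) = 119 - 1.34·97.7.
So x* = -11.9/-1.24 = 9.63, and then y* = 97.7 - 1.67·9.63 = 81.6.

x* ≈ 9.63, y* ≈ 81.6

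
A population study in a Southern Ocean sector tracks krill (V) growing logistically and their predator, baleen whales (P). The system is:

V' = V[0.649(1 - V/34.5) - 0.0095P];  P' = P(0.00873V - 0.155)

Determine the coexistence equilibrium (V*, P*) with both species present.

V* ≈ 17.8, P* ≈ 33.2

From dP/dt = 0 with P > 0: 0.00873V* = 0.155, so V* = 17.8.
Substitute into dV/dt = 0: 0.649(1 - 17.8/34.5) = 0.0095P*.
The bracket is 0.485, giving P* = 0.315/0.0095 = 33.2.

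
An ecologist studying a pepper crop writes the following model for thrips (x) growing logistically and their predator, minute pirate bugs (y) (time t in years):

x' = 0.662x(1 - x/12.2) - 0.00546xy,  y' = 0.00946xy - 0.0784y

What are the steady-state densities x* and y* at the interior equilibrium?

From dy/dt = 0 with y > 0: 0.00946x* = 0.0784, so x* = 8.29.
Substitute into dx/dt = 0: 0.662(1 - 8.29/12.2) = 0.00546y*.
The bracket is 0.321, giving y* = 0.212/0.00546 = 38.9.

x* ≈ 8.29, y* ≈ 38.9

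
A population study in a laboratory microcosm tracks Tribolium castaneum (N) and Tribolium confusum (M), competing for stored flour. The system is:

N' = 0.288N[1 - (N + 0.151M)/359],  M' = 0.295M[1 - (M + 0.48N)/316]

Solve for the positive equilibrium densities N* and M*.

Setting both brackets to zero gives the nullclines N + 0.151M = 359 and 0.48N + M = 316.
Substituting M = 316 - 0.48N into the first: N(1 - 0.151·0.48) = 359 - 0.151·316.
So N* = 311/0.928 = 336, and then M* = 316 - 0.48·336 = 155.

N* ≈ 336, M* ≈ 155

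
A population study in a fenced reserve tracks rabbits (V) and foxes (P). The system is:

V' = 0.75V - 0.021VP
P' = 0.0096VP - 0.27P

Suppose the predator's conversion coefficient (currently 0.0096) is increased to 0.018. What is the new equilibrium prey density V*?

V* ≈ 15

At the interior fixed point, setting dP/dt = 0 with P > 0 fixes V* = (predator death rate)/(VP coefficient) — independent of the other coefficients.
With the change, V* = 0.27/0.018 = 15; it falls from 28.1.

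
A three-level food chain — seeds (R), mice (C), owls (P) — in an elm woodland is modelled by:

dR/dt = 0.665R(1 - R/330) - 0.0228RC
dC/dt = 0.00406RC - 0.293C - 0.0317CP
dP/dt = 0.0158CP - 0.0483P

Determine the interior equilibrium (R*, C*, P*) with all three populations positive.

R* ≈ 295, C* ≈ 3.06, P* ≈ 28.6

From dP/dt = 0: 0.0158C* = 0.0483, so C* = 3.06.
From dR/dt = 0: 0.665(1 - R*/330) = 0.0228·3.06, giving R* = 330·(1 - 0.105) = 295.
From dC/dt = 0: 0.00406·295 - 0.293 = 0.0317P*, so P* = 0.906/0.0317 = 28.6.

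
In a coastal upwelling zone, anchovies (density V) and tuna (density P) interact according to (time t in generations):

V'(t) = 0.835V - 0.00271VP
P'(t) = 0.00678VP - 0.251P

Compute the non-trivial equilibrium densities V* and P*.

Set dP/dt = 0 with P > 0: 0.00678V - 0.251 = 0, so V* = 0.251/0.00678 = 37.
Set dV/dt = 0 with V > 0: 0.835 - 0.00271P = 0, so P* = 0.835/0.00271 = 308.

V* ≈ 37, P* ≈ 308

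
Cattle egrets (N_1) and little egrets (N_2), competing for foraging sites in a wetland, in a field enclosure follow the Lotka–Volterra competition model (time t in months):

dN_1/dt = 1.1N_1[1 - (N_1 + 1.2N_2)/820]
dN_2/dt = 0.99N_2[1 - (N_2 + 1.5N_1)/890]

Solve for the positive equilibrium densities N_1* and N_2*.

Setting both brackets to zero gives the nullclines N_1 + 1.2N_2 = 820 and 1.5N_1 + N_2 = 890.
Substituting N_2 = 890 - 1.5N_1 into the first: N_1(1 - 1.2·1.5) = 820 - 1.2·890.
So N_1* = -248/-0.8 = 310, and then N_2* = 890 - 1.5·310 = 425.

N_1* ≈ 310, N_2* ≈ 425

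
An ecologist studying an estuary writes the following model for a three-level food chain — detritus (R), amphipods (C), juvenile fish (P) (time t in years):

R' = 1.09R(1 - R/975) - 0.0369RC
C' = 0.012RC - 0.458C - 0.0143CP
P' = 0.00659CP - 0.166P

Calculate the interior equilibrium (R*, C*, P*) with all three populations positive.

R* ≈ 144, C* ≈ 25.2, P* ≈ 88.4

From dP/dt = 0: 0.00659C* = 0.166, so C* = 25.2.
From dR/dt = 0: 1.09(1 - R*/975) = 0.0369·25.2, giving R* = 975·(1 - 0.853) = 144.
From dC/dt = 0: 0.012·144 - 0.458 = 0.0143P*, so P* = 1.26/0.0143 = 88.4.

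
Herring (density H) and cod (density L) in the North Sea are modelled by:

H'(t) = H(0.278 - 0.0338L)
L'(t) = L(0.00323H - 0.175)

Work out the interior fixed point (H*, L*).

H* ≈ 54.2, L* ≈ 8.22

Set dL/dt = 0 with L > 0: 0.00323H - 0.175 = 0, so H* = 0.175/0.00323 = 54.2.
Set dH/dt = 0 with H > 0: 0.278 - 0.0338L = 0, so L* = 0.278/0.0338 = 8.22.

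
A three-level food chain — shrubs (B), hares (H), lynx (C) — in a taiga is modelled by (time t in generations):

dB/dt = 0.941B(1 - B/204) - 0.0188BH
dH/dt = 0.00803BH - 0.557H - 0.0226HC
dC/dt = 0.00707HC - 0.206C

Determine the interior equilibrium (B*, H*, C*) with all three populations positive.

From dC/dt = 0: 0.00707H* = 0.206, so H* = 29.1.
From dB/dt = 0: 0.941(1 - B*/204) = 0.0188·29.1, giving B* = 204·(1 - 0.582) = 85.2.
From dH/dt = 0: 0.00803·85.2 - 0.557 = 0.0226C*, so C* = 0.128/0.0226 = 5.64.

B* ≈ 85.2, H* ≈ 29.1, C* ≈ 5.64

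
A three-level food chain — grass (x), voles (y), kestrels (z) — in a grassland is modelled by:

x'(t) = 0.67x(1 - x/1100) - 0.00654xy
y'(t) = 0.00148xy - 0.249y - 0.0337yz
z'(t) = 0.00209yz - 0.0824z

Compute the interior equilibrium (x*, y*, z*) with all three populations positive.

x* ≈ 677, y* ≈ 39.4, z* ≈ 22.3

From dz/dt = 0: 0.00209y* = 0.0824, so y* = 39.4.
From dx/dt = 0: 0.67(1 - x*/1100) = 0.00654·39.4, giving x* = 1100·(1 - 0.385) = 677.
From dy/dt = 0: 0.00148·677 - 0.249 = 0.0337z*, so z* = 0.752/0.0337 = 22.3.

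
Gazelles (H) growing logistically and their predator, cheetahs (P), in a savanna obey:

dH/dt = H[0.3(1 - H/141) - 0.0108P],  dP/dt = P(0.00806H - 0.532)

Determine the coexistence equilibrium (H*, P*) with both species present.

From dP/dt = 0 with P > 0: 0.00806H* = 0.532, so H* = 66.
Substitute into dH/dt = 0: 0.3(1 - 66/141) = 0.0108P*.
The bracket is 0.532, giving P* = 0.16/0.0108 = 14.8.

H* ≈ 66, P* ≈ 14.8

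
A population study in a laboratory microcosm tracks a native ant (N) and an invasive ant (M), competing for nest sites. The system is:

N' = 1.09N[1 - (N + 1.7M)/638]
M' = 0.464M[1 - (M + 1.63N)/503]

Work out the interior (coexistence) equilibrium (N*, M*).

Setting both brackets to zero gives the nullclines N + 1.7M = 638 and 1.63N + M = 503.
Substituting M = 503 - 1.63N into the first: N(1 - 1.7·1.63) = 638 - 1.7·503.
So N* = -217/-1.77 = 123, and then M* = 503 - 1.63·123 = 303.

N* ≈ 123, M* ≈ 303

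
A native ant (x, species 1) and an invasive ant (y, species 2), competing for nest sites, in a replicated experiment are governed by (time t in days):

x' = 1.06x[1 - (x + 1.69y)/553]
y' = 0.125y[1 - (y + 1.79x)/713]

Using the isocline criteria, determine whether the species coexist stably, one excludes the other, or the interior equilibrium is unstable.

Compare the nullcline intercepts: K1/α12 = 553/1.69 = 327 < K2 = 713; K2/α21 = 713/1.79 = 398 < K1 = 553.
Since both are reversed, neither can invade when rare; the interior point is a saddle.

unstable coexistence (outcome depends on initial conditions)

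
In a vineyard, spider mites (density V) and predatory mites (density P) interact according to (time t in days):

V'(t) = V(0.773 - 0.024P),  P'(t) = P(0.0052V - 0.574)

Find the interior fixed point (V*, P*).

V* ≈ 110, P* ≈ 32.2

Set dP/dt = 0 with P > 0: 0.0052V - 0.574 = 0, so V* = 0.574/0.0052 = 110.
Set dV/dt = 0 with V > 0: 0.773 - 0.024P = 0, so P* = 0.773/0.024 = 32.2.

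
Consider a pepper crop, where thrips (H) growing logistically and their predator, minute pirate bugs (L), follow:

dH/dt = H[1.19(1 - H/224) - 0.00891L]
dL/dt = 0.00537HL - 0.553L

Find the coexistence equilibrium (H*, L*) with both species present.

H* ≈ 103, L* ≈ 72.2

From dL/dt = 0 with L > 0: 0.00537H* = 0.553, so H* = 103.
Substitute into dH/dt = 0: 1.19(1 - 103/224) = 0.00891L*.
The bracket is 0.54, giving L* = 0.643/0.00891 = 72.2.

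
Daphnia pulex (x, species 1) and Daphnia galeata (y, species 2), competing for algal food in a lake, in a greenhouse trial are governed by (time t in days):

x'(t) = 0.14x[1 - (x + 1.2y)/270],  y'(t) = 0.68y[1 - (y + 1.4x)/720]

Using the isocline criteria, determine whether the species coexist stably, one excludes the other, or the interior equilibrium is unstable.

species 2 excludes species 1

Compare the nullcline intercepts: K1/α12 = 270/1.2 = 225 < K2 = 720; K2/α21 = 720/1.4 = 514 > K1 = 270.
Since the inequalities point opposite ways, species 2 can invade but species 1 cannot.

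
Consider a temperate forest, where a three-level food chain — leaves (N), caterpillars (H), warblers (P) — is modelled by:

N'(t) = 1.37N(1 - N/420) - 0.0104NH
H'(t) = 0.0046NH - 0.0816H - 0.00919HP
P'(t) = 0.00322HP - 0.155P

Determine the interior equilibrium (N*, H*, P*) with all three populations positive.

From dP/dt = 0: 0.00322H* = 0.155, so H* = 48.1.
From dN/dt = 0: 1.37(1 - N*/420) = 0.0104·48.1, giving N* = 420·(1 - 0.365) = 267.
From dH/dt = 0: 0.0046·267 - 0.0816 = 0.00919P*, so P* = 1.14/0.00919 = 125.

N* ≈ 267, H* ≈ 48.1, P* ≈ 125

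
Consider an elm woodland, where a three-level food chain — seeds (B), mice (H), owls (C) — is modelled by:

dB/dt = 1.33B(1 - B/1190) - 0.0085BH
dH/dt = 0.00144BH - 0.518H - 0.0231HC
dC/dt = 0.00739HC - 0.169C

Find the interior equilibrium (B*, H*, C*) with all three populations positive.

B* ≈ 1020, H* ≈ 22.9, C* ≈ 40.9

From dC/dt = 0: 0.00739H* = 0.169, so H* = 22.9.
From dB/dt = 0: 1.33(1 - B*/1190) = 0.0085·22.9, giving B* = 1190·(1 - 0.146) = 1020.
From dH/dt = 0: 0.00144·1020 - 0.518 = 0.0231C*, so C* = 0.945/0.0231 = 40.9.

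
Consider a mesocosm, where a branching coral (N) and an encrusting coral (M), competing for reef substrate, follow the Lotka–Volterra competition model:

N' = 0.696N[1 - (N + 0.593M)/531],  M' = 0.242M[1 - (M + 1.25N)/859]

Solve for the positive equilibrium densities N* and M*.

Setting both brackets to zero gives the nullclines N + 0.593M = 531 and 1.25N + M = 859.
Substituting M = 859 - 1.25N into the first: N(1 - 0.593·1.25) = 531 - 0.593·859.
So N* = 21.6/0.259 = 83.5, and then M* = 859 - 1.25·83.5 = 755.

N* ≈ 83.5, M* ≈ 755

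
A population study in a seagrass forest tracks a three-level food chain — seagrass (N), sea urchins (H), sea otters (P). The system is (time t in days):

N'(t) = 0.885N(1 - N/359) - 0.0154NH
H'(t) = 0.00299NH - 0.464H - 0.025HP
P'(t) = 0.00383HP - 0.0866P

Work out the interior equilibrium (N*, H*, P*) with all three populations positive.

N* ≈ 218, H* ≈ 22.6, P* ≈ 7.48

From dP/dt = 0: 0.00383H* = 0.0866, so H* = 22.6.
From dN/dt = 0: 0.885(1 - N*/359) = 0.0154·22.6, giving N* = 359·(1 - 0.393) = 218.
From dH/dt = 0: 0.00299·218 - 0.464 = 0.025P*, so P* = 0.187/0.025 = 7.48.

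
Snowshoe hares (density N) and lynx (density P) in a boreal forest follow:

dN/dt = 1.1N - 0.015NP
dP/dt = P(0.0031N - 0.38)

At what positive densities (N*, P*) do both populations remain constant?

N* ≈ 123, P* ≈ 73.3

Set dP/dt = 0 with P > 0: 0.0031N - 0.38 = 0, so N* = 0.38/0.0031 = 123.
Set dN/dt = 0 with N > 0: 1.1 - 0.015P = 0, so P* = 1.1/0.015 = 73.3.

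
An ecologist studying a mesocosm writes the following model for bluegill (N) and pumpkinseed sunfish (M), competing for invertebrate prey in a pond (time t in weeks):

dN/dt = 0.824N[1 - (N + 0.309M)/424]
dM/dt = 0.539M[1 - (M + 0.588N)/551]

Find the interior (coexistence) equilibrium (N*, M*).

N* ≈ 310, M* ≈ 369

Setting both brackets to zero gives the nullclines N + 0.309M = 424 and 0.588N + M = 551.
Substituting M = 551 - 0.588N into the first: N(1 - 0.309·0.588) = 424 - 0.309·551.
So N* = 254/0.818 = 310, and then M* = 551 - 0.588·310 = 369.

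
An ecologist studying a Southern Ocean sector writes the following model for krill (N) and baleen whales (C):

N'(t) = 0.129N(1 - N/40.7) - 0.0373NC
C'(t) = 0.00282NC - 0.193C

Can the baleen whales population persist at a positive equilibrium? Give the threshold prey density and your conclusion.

Threshold N = 68.4; K < 68.4, so no, the predator goes extinct.

The predator equation gives dC/dt > 0 only when N > 0.193/0.00282 = 68.4.
Without the predator, N → K = 40.7. Since 40.7 < 68.4, the predator cannot invade.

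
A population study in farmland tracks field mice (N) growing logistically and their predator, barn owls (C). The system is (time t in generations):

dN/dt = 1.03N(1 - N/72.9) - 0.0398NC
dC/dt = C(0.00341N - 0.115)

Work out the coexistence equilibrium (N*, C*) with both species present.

From dC/dt = 0 with C > 0: 0.00341N* = 0.115, so N* = 33.7.
Substitute into dN/dt = 0: 1.03(1 - 33.7/72.9) = 0.0398C*.
The bracket is 0.537, giving C* = 0.554/0.0398 = 13.9.

N* ≈ 33.7, C* ≈ 13.9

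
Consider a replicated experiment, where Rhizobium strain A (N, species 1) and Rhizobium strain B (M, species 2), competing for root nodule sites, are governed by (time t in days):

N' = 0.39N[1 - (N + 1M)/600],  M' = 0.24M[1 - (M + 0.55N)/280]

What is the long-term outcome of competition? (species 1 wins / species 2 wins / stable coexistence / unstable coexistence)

species 1 excludes species 2

Compare the nullcline intercepts: K1/α12 = 600/1 = 600 > K2 = 280; K2/α21 = 280/0.55 = 509 < K1 = 600.
Since the inequalities point opposite ways, species 1 can invade but species 2 cannot.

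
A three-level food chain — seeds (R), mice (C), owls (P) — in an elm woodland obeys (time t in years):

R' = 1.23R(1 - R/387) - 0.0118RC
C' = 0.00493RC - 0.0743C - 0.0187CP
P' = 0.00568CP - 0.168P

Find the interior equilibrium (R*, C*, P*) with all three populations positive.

From dP/dt = 0: 0.00568C* = 0.168, so C* = 29.6.
From dR/dt = 0: 1.23(1 - R*/387) = 0.0118·29.6, giving R* = 387·(1 - 0.284) = 277.
From dC/dt = 0: 0.00493·277 - 0.0743 = 0.0187P*, so P* = 1.29/0.0187 = 69.1.

R* ≈ 277, C* ≈ 29.6, P* ≈ 69.1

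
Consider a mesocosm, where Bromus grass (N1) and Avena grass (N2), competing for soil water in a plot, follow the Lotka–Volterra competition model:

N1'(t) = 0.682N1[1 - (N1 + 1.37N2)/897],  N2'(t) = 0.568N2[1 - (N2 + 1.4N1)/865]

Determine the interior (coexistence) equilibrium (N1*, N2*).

Setting both brackets to zero gives the nullclines N1 + 1.37N2 = 897 and 1.4N1 + N2 = 865.
Substituting N2 = 865 - 1.4N1 into the first: N1(1 - 1.37·1.4) = 897 - 1.37·865.
So N1* = -288/-0.918 = 314, and then N2* = 865 - 1.4·314 = 426.

N1* ≈ 314, N2* ≈ 426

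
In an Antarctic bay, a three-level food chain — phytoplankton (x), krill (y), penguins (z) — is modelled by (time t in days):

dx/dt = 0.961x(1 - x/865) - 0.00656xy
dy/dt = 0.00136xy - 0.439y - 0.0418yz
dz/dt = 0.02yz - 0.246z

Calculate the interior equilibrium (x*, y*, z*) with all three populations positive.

x* ≈ 792, y* ≈ 12.3, z* ≈ 15.3

From dz/dt = 0: 0.02y* = 0.246, so y* = 12.3.
From dx/dt = 0: 0.961(1 - x*/865) = 0.00656·12.3, giving x* = 865·(1 - 0.084) = 792.
From dy/dt = 0: 0.00136·792 - 0.439 = 0.0418z*, so z* = 0.639/0.0418 = 15.3.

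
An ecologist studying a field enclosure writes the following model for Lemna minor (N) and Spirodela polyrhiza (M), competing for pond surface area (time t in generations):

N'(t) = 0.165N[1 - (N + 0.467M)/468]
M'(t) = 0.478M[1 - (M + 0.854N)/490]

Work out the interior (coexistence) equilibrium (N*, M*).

N* ≈ 398, M* ≈ 150

Setting both brackets to zero gives the nullclines N + 0.467M = 468 and 0.854N + M = 490.
Substituting M = 490 - 0.854N into the first: N(1 - 0.467·0.854) = 468 - 0.467·490.
So N* = 239/0.601 = 398, and then M* = 490 - 0.854·398 = 150.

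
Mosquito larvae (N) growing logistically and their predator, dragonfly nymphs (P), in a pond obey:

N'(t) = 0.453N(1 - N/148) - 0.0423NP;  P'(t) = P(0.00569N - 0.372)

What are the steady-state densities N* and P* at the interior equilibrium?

From dP/dt = 0 with P > 0: 0.00569N* = 0.372, so N* = 65.4.
Substitute into dN/dt = 0: 0.453(1 - 65.4/148) = 0.0423P*.
The bracket is 0.558, giving P* = 0.253/0.0423 = 5.98.

N* ≈ 65.4, P* ≈ 5.98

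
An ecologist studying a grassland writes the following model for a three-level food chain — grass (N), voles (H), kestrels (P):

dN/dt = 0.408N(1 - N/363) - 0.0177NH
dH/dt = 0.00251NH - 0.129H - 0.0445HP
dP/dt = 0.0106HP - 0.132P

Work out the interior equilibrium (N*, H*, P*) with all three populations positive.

From dP/dt = 0: 0.0106H* = 0.132, so H* = 12.5.
From dN/dt = 0: 0.408(1 - N*/363) = 0.0177·12.5, giving N* = 363·(1 - 0.54) = 167.
From dH/dt = 0: 0.00251·167 - 0.129 = 0.0445P*, so P* = 0.29/0.0445 = 6.51.

N* ≈ 167, H* ≈ 12.5, P* ≈ 6.51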